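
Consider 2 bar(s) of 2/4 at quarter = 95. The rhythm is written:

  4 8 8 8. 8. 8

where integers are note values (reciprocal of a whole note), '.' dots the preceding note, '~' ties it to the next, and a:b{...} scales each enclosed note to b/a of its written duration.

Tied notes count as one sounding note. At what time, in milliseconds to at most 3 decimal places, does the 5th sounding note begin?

note 5 onset = 11/4b = 1736.842ms

1. 0.0ms @ 0 + 631.579ms (1)
2. 631.579ms @ 1 + 315.789ms (1/2)
3. 947.368ms @ 3/2 + 315.789ms (1/2)
4. 1263.158ms @ 2 + 473.684ms (3/4)
5. 1736.842ms @ 11/4 + 473.684ms (3/4)
6. 2210.526ms @ 7/2 + 315.789ms (1/2)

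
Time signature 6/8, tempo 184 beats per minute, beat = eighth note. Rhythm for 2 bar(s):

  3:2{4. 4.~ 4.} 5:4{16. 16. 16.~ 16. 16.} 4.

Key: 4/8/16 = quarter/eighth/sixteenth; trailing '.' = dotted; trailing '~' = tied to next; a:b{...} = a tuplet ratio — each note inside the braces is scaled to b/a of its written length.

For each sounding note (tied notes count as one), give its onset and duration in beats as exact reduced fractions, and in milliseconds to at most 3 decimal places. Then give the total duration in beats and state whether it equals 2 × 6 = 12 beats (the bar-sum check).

1) 0.0ms=0b +652.174ms=2b
2) 652.174ms=2b +1304.348ms=4b
3) 1956.522ms=6b +195.652ms=3/5b
4) 2152.174ms=33/5b +195.652ms=3/5b
5) 2347.826ms=36/5b +391.304ms=6/5b
6) 2739.13ms=42/5b +195.652ms=3/5b
7) 2934.783ms=9b +978.261ms=3b
Σ=12b of 12 (184bpm 6/8) — PASS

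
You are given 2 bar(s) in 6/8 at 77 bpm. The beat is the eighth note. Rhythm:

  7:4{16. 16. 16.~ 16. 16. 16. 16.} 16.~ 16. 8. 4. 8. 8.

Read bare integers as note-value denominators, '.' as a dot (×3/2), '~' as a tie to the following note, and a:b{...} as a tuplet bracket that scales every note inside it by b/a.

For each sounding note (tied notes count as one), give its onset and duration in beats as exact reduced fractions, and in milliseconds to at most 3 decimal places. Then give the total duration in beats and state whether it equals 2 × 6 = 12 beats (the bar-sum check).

1) 0.0ms=0b +333.952ms=3/7b
2) 333.952ms=3/7b +333.952ms=3/7b
3) 667.904ms=6/7b +667.904ms=6/7b
4) 1335.807ms=12/7b +333.952ms=3/7b
5) 1669.759ms=15/7b +333.952ms=3/7b
6) 2003.711ms=18/7b +333.952ms=3/7b
7) 2337.662ms=3b +1168.831ms=3/2b
8) 3506.494ms=9/2b +1168.831ms=3/2b
9) 4675.325ms=6b +2337.662ms=3b
10) 7012.987ms=9b +1168.831ms=3/2b
11) 8181.818ms=21/2b +1168.831ms=3/2b
Σ=12b of 12 (77bpm 6/8) — PASS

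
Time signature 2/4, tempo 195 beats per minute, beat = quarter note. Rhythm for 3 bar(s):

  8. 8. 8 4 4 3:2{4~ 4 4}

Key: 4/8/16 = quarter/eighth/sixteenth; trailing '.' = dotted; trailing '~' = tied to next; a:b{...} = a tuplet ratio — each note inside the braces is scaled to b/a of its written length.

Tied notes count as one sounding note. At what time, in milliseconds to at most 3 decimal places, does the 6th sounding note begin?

note 6 onset = 4b = 1230.769ms

1. 0.0ms @ 0 + 230.769ms (3/4)
2. 230.769ms @ 3/4 + 230.769ms (3/4)
3. 461.538ms @ 3/2 + 153.846ms (1/2)
4. 615.385ms @ 2 + 307.692ms (1)
5. 923.077ms @ 3 + 307.692ms (1)
6. 1230.769ms @ 4 + 410.256ms (4/3)
7. 1641.026ms @ 16/3 + 205.128ms (2/3)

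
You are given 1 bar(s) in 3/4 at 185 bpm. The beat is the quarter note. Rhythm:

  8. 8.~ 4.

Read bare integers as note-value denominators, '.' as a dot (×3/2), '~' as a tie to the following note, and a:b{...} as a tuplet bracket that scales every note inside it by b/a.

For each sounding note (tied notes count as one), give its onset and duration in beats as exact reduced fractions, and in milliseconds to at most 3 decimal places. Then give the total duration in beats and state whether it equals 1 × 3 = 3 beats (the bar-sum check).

1) 0.0ms=0b +243.243ms=3/4b
2) 243.243ms=3/4b +729.73ms=9/4b
Σ=3b of 3 (185bpm 3/4) — PASS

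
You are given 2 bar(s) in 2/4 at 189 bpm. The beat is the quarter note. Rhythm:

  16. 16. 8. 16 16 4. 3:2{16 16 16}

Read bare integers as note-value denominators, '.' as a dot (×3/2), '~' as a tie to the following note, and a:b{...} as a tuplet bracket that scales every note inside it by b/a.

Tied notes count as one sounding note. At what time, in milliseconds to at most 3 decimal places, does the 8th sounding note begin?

note 8 onset = 11/3b = 1164.021ms

1. 0.0ms @ 0 + 119.048ms (3/8)
2. 119.048ms @ 3/8 + 119.048ms (3/8)
3. 238.095ms @ 3/4 + 238.095ms (3/4)
4. 476.19ms @ 3/2 + 79.365ms (1/4)
5. 555.556ms @ 7/4 + 79.365ms (1/4)
6. 634.921ms @ 2 + 476.19ms (3/2)
7. 1111.111ms @ 7/2 + 52.91ms (1/6)
8. 1164.021ms @ 11/3 + 52.91ms (1/6)
9. 1216.931ms @ 23/6 + 52.91ms (1/6)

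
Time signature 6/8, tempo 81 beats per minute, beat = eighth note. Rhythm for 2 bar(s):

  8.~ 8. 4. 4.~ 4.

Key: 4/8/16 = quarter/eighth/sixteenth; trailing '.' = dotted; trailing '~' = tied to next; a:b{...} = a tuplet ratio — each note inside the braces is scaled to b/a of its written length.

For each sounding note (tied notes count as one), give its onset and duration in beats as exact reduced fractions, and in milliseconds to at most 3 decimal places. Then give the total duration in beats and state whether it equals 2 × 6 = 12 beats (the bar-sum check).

1) 0.0ms=0b +2222.222ms=3b
2) 2222.222ms=3b +2222.222ms=3b
3) 4444.444ms=6b +4444.444ms=6b
Σ=12b of 12 (81bpm 6/8) — PASS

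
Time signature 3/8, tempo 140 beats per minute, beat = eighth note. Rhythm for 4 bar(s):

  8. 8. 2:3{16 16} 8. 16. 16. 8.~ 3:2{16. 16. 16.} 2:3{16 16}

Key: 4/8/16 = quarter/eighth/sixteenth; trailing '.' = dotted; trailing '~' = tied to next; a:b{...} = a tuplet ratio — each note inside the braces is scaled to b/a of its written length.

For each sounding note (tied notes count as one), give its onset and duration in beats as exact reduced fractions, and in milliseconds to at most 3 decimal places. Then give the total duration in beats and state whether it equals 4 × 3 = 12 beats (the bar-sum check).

1) 0.0ms=0b +642.857ms=3/2b
2) 642.857ms=3/2b +642.857ms=3/2b
3) 1285.714ms=3b +321.429ms=3/4b
4) 1607.143ms=15/4b +321.429ms=3/4b
5) 1928.571ms=9/2b +642.857ms=3/2b
6) 2571.429ms=6b +321.429ms=3/4b
7) 2892.857ms=27/4b +321.429ms=3/4b
8) 3214.286ms=15/2b +857.143ms=2b
9) 4071.429ms=19/2b +214.286ms=1/2b
10) 4285.714ms=10b +214.286ms=1/2b
11) 4500.0ms=21/2b +321.429ms=3/4b
12) 4821.429ms=45/4b +321.429ms=3/4b
Σ=12b of 12 (140bpm 3/8) — PASS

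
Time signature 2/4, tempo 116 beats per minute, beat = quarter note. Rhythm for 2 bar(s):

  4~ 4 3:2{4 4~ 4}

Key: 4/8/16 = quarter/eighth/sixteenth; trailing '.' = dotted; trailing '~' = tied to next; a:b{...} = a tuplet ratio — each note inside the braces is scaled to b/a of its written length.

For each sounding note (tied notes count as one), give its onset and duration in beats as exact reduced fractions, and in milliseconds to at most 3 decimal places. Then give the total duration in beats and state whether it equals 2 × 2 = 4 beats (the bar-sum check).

1) 0.0ms=0b +1034.483ms=2b
2) 1034.483ms=2b +344.828ms=2/3b
3) 1379.31ms=8/3b +689.655ms=4/3b
Σ=4b of 4 (116bpm 2/4) — PASS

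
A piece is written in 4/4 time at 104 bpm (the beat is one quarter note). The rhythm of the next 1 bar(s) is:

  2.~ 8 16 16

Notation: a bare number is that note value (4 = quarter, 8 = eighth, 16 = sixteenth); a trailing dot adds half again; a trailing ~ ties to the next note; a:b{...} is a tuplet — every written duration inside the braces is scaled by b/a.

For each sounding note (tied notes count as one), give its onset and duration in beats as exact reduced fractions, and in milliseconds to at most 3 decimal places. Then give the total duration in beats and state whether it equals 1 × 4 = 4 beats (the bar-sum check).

1) 0.0ms=0b +2019.231ms=7/2b
2) 2019.231ms=7/2b +144.231ms=1/4b
3) 2163.462ms=15/4b +144.231ms=1/4b
Σ=4b of 4 (104bpm 4/4) — PASS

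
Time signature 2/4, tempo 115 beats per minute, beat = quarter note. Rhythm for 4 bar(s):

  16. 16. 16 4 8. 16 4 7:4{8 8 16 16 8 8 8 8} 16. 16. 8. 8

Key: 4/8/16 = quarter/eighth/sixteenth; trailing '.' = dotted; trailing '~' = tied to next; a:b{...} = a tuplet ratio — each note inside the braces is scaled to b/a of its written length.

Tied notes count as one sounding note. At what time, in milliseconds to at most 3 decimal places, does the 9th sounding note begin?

1. 0.0ms @ 0 + 195.652ms (3/8)
2. 195.652ms @ 3/8 + 195.652ms (3/8)
3. 391.304ms @ 3/4 + 130.435ms (1/4)
4. 521.739ms @ 1 + 521.739ms (1)
5. 1043.478ms @ 2 + 391.304ms (3/4)
6. 1434.783ms @ 11/4 + 130.435ms (1/4)
7. 1565.217ms @ 3 + 521.739ms (1)
8. 2086.957ms @ 4 + 149.068ms (2/7)
9. 2236.025ms @ 30/7 + 149.068ms (2/7)
10. 2385.093ms @ 32/7 + 74.534ms (1/7)
11. 2459.627ms @ 33/7 + 74.534ms (1/7)
12. 2534.161ms @ 34/7 + 149.068ms (2/7)
13. 2683.23ms @ 36/7 + 149.068ms (2/7)
14. 2832.298ms @ 38/7 + 149.068ms (2/7)
15. 2981.366ms @ 40/7 + 149.068ms (2/7)
16. 3130.435ms @ 6 + 195.652ms (3/8)
17. 3326.087ms @ 51/8 + 195.652ms (3/8)
18. 3521.739ms @ 27/4 + 391.304ms (3/4)
19. 3913.043ms @ 15/2 + 260.87ms (1/2)

note 9 onset = 30/7b = 2236.025ms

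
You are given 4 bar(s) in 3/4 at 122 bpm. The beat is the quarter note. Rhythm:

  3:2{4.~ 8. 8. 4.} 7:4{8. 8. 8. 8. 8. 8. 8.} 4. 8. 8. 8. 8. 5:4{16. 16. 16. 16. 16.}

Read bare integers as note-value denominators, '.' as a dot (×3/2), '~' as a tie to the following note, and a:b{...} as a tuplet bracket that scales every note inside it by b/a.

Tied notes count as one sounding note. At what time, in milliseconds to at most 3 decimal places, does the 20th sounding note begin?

note 20 onset = 117/10b = 5754.098ms

1. 0.0ms @ 0 + 737.705ms (3/2)
2. 737.705ms @ 3/2 + 245.902ms (1/2)
3. 983.607ms @ 2 + 491.803ms (1)
4. 1475.41ms @ 3 + 210.773ms (3/7)
5. 1686.183ms @ 24/7 + 210.773ms (3/7)
6. 1896.956ms @ 27/7 + 210.773ms (3/7)
7. 2107.728ms @ 30/7 + 210.773ms (3/7)
8. 2318.501ms @ 33/7 + 210.773ms (3/7)
9. 2529.274ms @ 36/7 + 210.773ms (3/7)
10. 2740.047ms @ 39/7 + 210.773ms (3/7)
11. 2950.82ms @ 6 + 737.705ms (3/2)
12. 3688.525ms @ 15/2 + 368.852ms (3/4)
13. 4057.377ms @ 33/4 + 368.852ms (3/4)
14. 4426.23ms @ 9 + 368.852ms (3/4)
15. 4795.082ms @ 39/4 + 368.852ms (3/4)
16. 5163.934ms @ 21/2 + 147.541ms (3/10)
17. 5311.475ms @ 54/5 + 147.541ms (3/10)
18. 5459.016ms @ 111/10 + 147.541ms (3/10)
19. 5606.557ms @ 57/5 + 147.541ms (3/10)
20. 5754.098ms @ 117/10 + 147.541ms (3/10)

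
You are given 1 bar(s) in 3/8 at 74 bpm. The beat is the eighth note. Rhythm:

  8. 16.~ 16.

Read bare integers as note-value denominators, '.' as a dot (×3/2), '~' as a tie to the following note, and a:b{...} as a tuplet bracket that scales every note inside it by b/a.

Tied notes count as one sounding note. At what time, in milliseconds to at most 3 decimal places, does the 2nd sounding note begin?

1. 0.0ms @ 0 + 1216.216ms (3/2)
2. 1216.216ms @ 3/2 + 1216.216ms (3/2)

note 2 onset = 3/2b = 1216.216ms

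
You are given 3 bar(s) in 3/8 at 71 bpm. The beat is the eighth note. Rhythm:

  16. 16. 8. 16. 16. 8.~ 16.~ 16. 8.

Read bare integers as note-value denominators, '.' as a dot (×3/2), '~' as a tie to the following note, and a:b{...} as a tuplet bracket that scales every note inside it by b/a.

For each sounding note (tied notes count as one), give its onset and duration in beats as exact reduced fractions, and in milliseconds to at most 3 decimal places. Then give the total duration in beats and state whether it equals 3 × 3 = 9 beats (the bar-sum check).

1) 0.0ms=0b +633.803ms=3/4b
2) 633.803ms=3/4b +633.803ms=3/4b
3) 1267.606ms=3/2b +1267.606ms=3/2b
4) 2535.211ms=3b +633.803ms=3/4b
5) 3169.014ms=15/4b +633.803ms=3/4b
6) 3802.817ms=9/2b +2535.211ms=3b
7) 6338.028ms=15/2b +1267.606ms=3/2b
Σ=9b of 9 (71bpm 3/8) — PASS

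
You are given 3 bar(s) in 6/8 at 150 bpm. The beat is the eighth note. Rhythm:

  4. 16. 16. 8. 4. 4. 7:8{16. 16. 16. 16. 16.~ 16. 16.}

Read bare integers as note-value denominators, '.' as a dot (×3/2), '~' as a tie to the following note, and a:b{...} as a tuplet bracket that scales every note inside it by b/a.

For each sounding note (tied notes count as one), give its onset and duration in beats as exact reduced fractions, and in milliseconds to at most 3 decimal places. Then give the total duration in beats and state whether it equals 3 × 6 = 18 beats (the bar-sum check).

1) 0.0ms=0b +1200.0ms=3b
2) 1200.0ms=3b +300.0ms=3/4b
3) 1500.0ms=15/4b +300.0ms=3/4b
4) 1800.0ms=9/2b +600.0ms=3/2b
5) 2400.0ms=6b +1200.0ms=3b
6) 3600.0ms=9b +1200.0ms=3b
7) 4800.0ms=12b +342.857ms=6/7b
8) 5142.857ms=90/7b +342.857ms=6/7b
9) 5485.714ms=96/7b +342.857ms=6/7b
10) 5828.571ms=102/7b +342.857ms=6/7b
11) 6171.429ms=108/7b +685.714ms=12/7b
12) 6857.143ms=120/7b +342.857ms=6/7b
Σ=18b of 18 (150bpm 6/8) — PASS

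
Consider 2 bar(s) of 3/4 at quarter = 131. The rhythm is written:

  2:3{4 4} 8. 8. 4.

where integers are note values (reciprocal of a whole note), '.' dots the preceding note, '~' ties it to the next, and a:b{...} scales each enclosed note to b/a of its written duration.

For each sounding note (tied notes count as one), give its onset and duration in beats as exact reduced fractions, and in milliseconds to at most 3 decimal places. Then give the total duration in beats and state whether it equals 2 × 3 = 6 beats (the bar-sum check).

1) 0.0ms=0b +687.023ms=3/2b
2) 687.023ms=3/2b +687.023ms=3/2b
3) 1374.046ms=3b +343.511ms=3/4b
4) 1717.557ms=15/4b +343.511ms=3/4b
5) 2061.069ms=9/2b +687.023ms=3/2b
Σ=6b of 6 (131bpm 3/4) — PASS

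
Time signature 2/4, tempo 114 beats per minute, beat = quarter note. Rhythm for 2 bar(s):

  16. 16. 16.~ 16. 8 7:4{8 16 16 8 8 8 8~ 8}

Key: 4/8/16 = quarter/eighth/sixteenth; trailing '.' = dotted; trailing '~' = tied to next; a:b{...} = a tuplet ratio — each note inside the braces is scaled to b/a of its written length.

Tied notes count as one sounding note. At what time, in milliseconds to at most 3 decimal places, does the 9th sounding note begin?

1. 0.0ms @ 0 + 197.368ms (3/8)
2. 197.368ms @ 3/8 + 197.368ms (3/8)
3. 394.737ms @ 3/4 + 394.737ms (3/4)
4. 789.474ms @ 3/2 + 263.158ms (1/2)
5. 1052.632ms @ 2 + 150.376ms (2/7)
6. 1203.008ms @ 16/7 + 75.188ms (1/7)
7. 1278.195ms @ 17/7 + 75.188ms (1/7)
8. 1353.383ms @ 18/7 + 150.376ms (2/7)
9. 1503.759ms @ 20/7 + 150.376ms (2/7)
10. 1654.135ms @ 22/7 + 150.376ms (2/7)
11. 1804.511ms @ 24/7 + 300.752ms (4/7)

note 9 onset = 20/7b = 1503.759ms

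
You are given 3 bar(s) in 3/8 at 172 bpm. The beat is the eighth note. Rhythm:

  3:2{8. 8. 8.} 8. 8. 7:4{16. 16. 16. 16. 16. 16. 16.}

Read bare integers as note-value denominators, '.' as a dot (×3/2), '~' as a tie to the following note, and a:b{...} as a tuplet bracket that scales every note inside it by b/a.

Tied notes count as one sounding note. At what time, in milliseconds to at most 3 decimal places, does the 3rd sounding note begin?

note 3 onset = 2b = 697.674ms

1. 0.0ms @ 0 + 348.837ms (1)
2. 348.837ms @ 1 + 348.837ms (1)
3. 697.674ms @ 2 + 348.837ms (1)
4. 1046.512ms @ 3 + 523.256ms (3/2)
5. 1569.767ms @ 9/2 + 523.256ms (3/2)
6. 2093.023ms @ 6 + 149.502ms (3/7)
7. 2242.525ms @ 45/7 + 149.502ms (3/7)
8. 2392.027ms @ 48/7 + 149.502ms (3/7)
9. 2541.528ms @ 51/7 + 149.502ms (3/7)
10. 2691.03ms @ 54/7 + 149.502ms (3/7)
11. 2840.532ms @ 57/7 + 149.502ms (3/7)
12. 2990.033ms @ 60/7 + 149.502ms (3/7)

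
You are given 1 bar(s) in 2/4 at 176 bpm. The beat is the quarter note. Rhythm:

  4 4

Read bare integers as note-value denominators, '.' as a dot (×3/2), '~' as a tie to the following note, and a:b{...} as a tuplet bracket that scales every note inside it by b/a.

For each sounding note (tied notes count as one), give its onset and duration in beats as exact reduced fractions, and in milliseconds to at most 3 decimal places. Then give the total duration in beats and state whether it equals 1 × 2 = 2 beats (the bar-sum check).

1) 0.0ms=0b +340.909ms=1b
2) 340.909ms=1b +340.909ms=1b
Σ=2b of 2 (176bpm 2/4) — PASS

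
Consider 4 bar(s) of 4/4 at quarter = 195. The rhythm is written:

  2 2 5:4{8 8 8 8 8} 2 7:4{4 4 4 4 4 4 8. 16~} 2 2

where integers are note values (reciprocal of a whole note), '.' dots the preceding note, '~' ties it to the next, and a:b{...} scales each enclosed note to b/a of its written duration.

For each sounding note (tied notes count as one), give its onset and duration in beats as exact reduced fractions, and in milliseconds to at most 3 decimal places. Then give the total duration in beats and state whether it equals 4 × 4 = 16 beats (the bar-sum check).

1) 0.0ms=0b +615.385ms=2b
2) 615.385ms=2b +615.385ms=2b
3) 1230.769ms=4b +123.077ms=2/5b
4) 1353.846ms=22/5b +123.077ms=2/5b
5) 1476.923ms=24/5b +123.077ms=2/5b
6) 1600.0ms=26/5b +123.077ms=2/5b
7) 1723.077ms=28/5b +123.077ms=2/5b
8) 1846.154ms=6b +615.385ms=2b
9) 2461.538ms=8b +175.824ms=4/7b
10) 2637.363ms=60/7b +175.824ms=4/7b
11) 2813.187ms=64/7b +175.824ms=4/7b
12) 2989.011ms=68/7b +175.824ms=4/7b
13) 3164.835ms=72/7b +175.824ms=4/7b
14) 3340.659ms=76/7b +175.824ms=4/7b
15) 3516.484ms=80/7b +131.868ms=3/7b
16) 3648.352ms=83/7b +659.341ms=15/7b
17) 4307.692ms=14b +615.385ms=2b
Σ=16b of 16 (195bpm 4/4) — PASS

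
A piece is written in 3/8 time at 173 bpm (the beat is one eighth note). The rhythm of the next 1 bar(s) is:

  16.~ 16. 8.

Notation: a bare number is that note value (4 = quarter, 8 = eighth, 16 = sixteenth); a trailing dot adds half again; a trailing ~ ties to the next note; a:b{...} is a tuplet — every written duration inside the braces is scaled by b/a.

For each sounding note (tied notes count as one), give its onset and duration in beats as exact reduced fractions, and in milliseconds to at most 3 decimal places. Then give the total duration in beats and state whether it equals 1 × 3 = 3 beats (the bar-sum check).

1) 0.0ms=0b +520.231ms=3/2b
2) 520.231ms=3/2b +520.231ms=3/2b
Σ=3b of 3 (173bpm 3/8) — PASS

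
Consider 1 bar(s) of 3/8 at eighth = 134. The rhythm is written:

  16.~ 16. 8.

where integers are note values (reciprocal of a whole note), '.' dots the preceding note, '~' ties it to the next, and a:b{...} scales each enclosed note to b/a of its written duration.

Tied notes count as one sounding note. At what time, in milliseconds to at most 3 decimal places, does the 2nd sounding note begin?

1. 0.0ms @ 0 + 671.642ms (3/2)
2. 671.642ms @ 3/2 + 671.642ms (3/2)

note 2 onset = 3/2b = 671.642ms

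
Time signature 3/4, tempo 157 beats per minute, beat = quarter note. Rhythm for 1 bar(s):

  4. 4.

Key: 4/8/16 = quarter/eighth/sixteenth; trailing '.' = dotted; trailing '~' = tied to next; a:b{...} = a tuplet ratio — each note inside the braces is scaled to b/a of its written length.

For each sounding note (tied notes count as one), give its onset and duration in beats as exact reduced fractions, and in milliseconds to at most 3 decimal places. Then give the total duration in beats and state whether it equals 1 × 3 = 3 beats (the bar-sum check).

1) 0.0ms=0b +573.248ms=3/2b
2) 573.248ms=3/2b +573.248ms=3/2b
Σ=3b of 3 (157bpm 3/4) — PASS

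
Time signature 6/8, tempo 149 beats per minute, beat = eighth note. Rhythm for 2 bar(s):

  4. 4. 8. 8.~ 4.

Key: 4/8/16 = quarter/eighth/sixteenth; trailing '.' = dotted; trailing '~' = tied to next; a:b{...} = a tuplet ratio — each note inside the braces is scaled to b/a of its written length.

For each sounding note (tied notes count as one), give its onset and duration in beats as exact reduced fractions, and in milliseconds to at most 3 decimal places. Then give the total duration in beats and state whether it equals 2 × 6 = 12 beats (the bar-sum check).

1) 0.0ms=0b +1208.054ms=3b
2) 1208.054ms=3b +1208.054ms=3b
3) 2416.107ms=6b +604.027ms=3/2b
4) 3020.134ms=15/2b +1812.081ms=9/2b
Σ=12b of 12 (149bpm 6/8) — PASS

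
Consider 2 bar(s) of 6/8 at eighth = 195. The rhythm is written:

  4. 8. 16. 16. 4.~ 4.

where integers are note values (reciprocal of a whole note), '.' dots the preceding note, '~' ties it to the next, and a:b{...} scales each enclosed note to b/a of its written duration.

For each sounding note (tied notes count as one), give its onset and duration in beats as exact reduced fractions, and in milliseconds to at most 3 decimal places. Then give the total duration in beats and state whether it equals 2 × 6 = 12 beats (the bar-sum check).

1) 0.0ms=0b +923.077ms=3b
2) 923.077ms=3b +461.538ms=3/2b
3) 1384.615ms=9/2b +230.769ms=3/4b
4) 1615.385ms=21/4b +230.769ms=3/4b
5) 1846.154ms=6b +1846.154ms=6b
Σ=12b of 12 (195bpm 6/8) — PASS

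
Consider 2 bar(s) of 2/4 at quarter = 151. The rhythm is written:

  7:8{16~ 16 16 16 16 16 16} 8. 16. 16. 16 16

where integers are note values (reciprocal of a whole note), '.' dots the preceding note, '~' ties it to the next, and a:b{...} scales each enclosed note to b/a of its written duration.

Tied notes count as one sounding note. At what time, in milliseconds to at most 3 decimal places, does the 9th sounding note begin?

note 9 onset = 25/8b = 1241.722ms

1. 0.0ms @ 0 + 227.058ms (4/7)
2. 227.058ms @ 4/7 + 113.529ms (2/7)
3. 340.587ms @ 6/7 + 113.529ms (2/7)
4. 454.115ms @ 8/7 + 113.529ms (2/7)
5. 567.644ms @ 10/7 + 113.529ms (2/7)
6. 681.173ms @ 12/7 + 113.529ms (2/7)
7. 794.702ms @ 2 + 298.013ms (3/4)
8. 1092.715ms @ 11/4 + 149.007ms (3/8)
9. 1241.722ms @ 25/8 + 149.007ms (3/8)
10. 1390.728ms @ 7/2 + 99.338ms (1/4)
11. 1490.066ms @ 15/4 + 99.338ms (1/4)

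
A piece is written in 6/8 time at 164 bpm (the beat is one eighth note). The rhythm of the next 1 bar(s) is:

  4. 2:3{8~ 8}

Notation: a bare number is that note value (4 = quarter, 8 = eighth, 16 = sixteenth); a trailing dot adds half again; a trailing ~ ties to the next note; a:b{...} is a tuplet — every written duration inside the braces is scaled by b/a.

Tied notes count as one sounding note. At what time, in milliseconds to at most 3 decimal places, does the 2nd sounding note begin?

note 2 onset = 3b = 1097.561ms

1. 0.0ms @ 0 + 1097.561ms (3)
2. 1097.561ms @ 3 + 1097.561ms (3)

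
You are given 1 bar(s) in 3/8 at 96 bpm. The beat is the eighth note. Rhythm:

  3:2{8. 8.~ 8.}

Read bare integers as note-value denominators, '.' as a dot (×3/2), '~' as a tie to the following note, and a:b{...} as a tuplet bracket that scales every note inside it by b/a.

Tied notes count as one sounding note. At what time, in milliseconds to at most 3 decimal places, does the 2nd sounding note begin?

note 2 onset = 1b = 625.0ms

1. 0.0ms @ 0 + 625.0ms (1)
2. 625.0ms @ 1 + 1250.0ms (2)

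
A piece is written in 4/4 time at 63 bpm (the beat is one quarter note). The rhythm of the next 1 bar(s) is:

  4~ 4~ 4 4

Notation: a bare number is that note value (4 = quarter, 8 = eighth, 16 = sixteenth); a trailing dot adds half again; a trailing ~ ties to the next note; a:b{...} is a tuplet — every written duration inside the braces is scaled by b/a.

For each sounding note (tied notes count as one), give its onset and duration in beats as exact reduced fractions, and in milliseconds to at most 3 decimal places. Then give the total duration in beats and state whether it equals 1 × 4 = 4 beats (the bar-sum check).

1) 0.0ms=0b +2857.143ms=3b
2) 2857.143ms=3b +952.381ms=1b
Σ=4b of 4 (63bpm 4/4) — PASS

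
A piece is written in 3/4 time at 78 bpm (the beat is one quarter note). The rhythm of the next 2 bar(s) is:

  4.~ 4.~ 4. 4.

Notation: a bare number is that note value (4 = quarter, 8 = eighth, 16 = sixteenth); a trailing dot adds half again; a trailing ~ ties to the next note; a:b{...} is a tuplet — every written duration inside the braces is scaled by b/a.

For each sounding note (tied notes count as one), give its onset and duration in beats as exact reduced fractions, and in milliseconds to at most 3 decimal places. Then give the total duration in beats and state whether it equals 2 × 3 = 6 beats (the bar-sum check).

1) 0.0ms=0b +3461.538ms=9/2b
2) 3461.538ms=9/2b +1153.846ms=3/2b
Σ=6b of 6 (78bpm 3/4) — PASS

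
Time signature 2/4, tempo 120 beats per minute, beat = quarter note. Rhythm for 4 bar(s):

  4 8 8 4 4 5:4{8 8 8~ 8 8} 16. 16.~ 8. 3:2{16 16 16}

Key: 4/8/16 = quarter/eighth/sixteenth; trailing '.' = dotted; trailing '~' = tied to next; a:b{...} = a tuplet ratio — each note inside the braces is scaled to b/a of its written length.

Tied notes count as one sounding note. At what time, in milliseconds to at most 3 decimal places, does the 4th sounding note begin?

1. 0.0ms @ 0 + 500.0ms (1)
2. 500.0ms @ 1 + 250.0ms (1/2)
3. 750.0ms @ 3/2 + 250.0ms (1/2)
4. 1000.0ms @ 2 + 500.0ms (1)
5. 1500.0ms @ 3 + 500.0ms (1)
6. 2000.0ms @ 4 + 200.0ms (2/5)
7. 2200.0ms @ 22/5 + 200.0ms (2/5)
8. 2400.0ms @ 24/5 + 400.0ms (4/5)
9. 2800.0ms @ 28/5 + 200.0ms (2/5)
10. 3000.0ms @ 6 + 187.5ms (3/8)
11. 3187.5ms @ 51/8 + 562.5ms (9/8)
12. 3750.0ms @ 15/2 + 83.333ms (1/6)
13. 3833.333ms @ 23/3 + 83.333ms (1/6)
14. 3916.667ms @ 47/6 + 83.333ms (1/6)

note 4 onset = 2b = 1000.0ms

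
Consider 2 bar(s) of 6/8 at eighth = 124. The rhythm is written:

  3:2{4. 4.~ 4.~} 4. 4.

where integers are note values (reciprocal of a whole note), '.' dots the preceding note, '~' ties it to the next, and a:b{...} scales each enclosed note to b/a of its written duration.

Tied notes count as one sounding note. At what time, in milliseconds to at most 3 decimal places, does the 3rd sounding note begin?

note 3 onset = 9b = 4354.839ms

1. 0.0ms @ 0 + 967.742ms (2)
2. 967.742ms @ 2 + 3387.097ms (7)
3. 4354.839ms @ 9 + 1451.613ms (3)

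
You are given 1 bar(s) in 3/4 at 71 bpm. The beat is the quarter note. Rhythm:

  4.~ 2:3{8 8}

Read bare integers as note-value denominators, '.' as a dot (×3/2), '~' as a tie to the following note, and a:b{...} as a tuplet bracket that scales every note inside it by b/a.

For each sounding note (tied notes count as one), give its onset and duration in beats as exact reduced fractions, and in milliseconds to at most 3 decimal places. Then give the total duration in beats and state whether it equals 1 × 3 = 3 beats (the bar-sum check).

1) 0.0ms=0b +1901.408ms=9/4b
2) 1901.408ms=9/4b +633.803ms=3/4b
Σ=3b of 3 (71bpm 3/4) — PASS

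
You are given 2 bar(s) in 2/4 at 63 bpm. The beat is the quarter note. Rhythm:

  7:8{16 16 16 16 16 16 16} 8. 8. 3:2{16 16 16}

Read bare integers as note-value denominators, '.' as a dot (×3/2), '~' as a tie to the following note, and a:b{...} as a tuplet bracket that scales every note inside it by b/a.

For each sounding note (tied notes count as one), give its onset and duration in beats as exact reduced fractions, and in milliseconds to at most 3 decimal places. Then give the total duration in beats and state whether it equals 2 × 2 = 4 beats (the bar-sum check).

1) 0.0ms=0b +272.109ms=2/7b
2) 272.109ms=2/7b +272.109ms=2/7b
3) 544.218ms=4/7b +272.109ms=2/7b
4) 816.327ms=6/7b +272.109ms=2/7b
5) 1088.435ms=8/7b +272.109ms=2/7b
6) 1360.544ms=10/7b +272.109ms=2/7b
7) 1632.653ms=12/7b +272.109ms=2/7b
8) 1904.762ms=2b +714.286ms=3/4b
9) 2619.048ms=11/4b +714.286ms=3/4b
10) 3333.333ms=7/2b +158.73ms=1/6b
11) 3492.063ms=11/3b +158.73ms=1/6b
12) 3650.794ms=23/6b +158.73ms=1/6b
Σ=4b of 4 (63bpm 2/4) — PASS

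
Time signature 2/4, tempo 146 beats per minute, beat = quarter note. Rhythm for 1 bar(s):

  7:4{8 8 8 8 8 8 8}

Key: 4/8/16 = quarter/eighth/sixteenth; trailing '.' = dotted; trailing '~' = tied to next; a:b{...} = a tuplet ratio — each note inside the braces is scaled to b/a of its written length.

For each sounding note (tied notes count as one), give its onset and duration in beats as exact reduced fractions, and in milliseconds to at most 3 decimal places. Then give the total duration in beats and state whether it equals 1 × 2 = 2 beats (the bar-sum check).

1) 0.0ms=0b +117.417ms=2/7b
2) 117.417ms=2/7b +117.417ms=2/7b
3) 234.834ms=4/7b +117.417ms=2/7b
4) 352.25ms=6/7b +117.417ms=2/7b
5) 469.667ms=8/7b +117.417ms=2/7b
6) 587.084ms=10/7b +117.417ms=2/7b
7) 704.501ms=12/7b +117.417ms=2/7b
Σ=2b of 2 (146bpm 2/4) — PASS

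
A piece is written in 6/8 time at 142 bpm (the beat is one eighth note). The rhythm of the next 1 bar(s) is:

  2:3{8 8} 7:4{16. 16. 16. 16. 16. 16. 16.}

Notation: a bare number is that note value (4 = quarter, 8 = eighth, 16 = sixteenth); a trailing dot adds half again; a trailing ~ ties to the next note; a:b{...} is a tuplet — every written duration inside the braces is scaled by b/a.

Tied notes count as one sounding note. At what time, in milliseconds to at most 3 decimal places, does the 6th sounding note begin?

1. 0.0ms @ 0 + 633.803ms (3/2)
2. 633.803ms @ 3/2 + 633.803ms (3/2)
3. 1267.606ms @ 3 + 181.087ms (3/7)
4. 1448.692ms @ 24/7 + 181.087ms (3/7)
5. 1629.779ms @ 27/7 + 181.087ms (3/7)
6. 1810.865ms @ 30/7 + 181.087ms (3/7)
7. 1991.952ms @ 33/7 + 181.087ms (3/7)
8. 2173.038ms @ 36/7 + 181.087ms (3/7)
9. 2354.125ms @ 39/7 + 181.087ms (3/7)

note 6 onset = 30/7b = 1810.865ms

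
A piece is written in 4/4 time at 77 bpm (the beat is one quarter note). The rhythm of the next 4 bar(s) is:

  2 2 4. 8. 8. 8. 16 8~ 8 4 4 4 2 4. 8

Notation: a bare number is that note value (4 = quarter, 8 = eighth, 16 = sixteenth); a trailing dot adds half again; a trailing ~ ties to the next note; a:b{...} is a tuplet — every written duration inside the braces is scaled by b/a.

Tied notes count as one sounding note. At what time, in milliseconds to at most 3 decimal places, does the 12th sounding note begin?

1. 0.0ms @ 0 + 1558.442ms (2)
2. 1558.442ms @ 2 + 1558.442ms (2)
3. 3116.883ms @ 4 + 1168.831ms (3/2)
4. 4285.714ms @ 11/2 + 584.416ms (3/4)
5. 4870.13ms @ 25/4 + 584.416ms (3/4)
6. 5454.545ms @ 7 + 584.416ms (3/4)
7. 6038.961ms @ 31/4 + 194.805ms (1/4)
8. 6233.766ms @ 8 + 779.221ms (1)
9. 7012.987ms @ 9 + 779.221ms (1)
10. 7792.208ms @ 10 + 779.221ms (1)
11. 8571.429ms @ 11 + 779.221ms (1)
12. 9350.649ms @ 12 + 1558.442ms (2)
13. 10909.091ms @ 14 + 1168.831ms (3/2)
14. 12077.922ms @ 31/2 + 389.61ms (1/2)

note 12 onset = 12b = 9350.649ms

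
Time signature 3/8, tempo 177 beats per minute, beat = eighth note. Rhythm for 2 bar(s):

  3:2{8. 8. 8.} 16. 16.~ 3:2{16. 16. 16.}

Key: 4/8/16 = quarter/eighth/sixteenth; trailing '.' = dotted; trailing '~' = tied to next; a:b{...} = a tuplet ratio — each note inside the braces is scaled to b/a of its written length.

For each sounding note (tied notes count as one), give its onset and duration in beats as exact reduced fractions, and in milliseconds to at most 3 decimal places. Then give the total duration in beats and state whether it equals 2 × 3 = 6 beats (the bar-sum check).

1) 0.0ms=0b +338.983ms=1b
2) 338.983ms=1b +338.983ms=1b
3) 677.966ms=2b +338.983ms=1b
4) 1016.949ms=3b +254.237ms=3/4b
5) 1271.186ms=15/4b +423.729ms=5/4b
6) 1694.915ms=5b +169.492ms=1/2b
7) 1864.407ms=11/2b +169.492ms=1/2b
Σ=6b of 6 (177bpm 3/8) — PASS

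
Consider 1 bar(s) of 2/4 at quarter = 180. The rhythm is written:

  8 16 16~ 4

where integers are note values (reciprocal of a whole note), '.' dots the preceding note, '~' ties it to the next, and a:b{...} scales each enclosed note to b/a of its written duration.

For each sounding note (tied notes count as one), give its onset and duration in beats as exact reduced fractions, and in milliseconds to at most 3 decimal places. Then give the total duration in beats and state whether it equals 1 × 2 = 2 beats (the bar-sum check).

1) 0.0ms=0b +166.667ms=1/2b
2) 166.667ms=1/2b +83.333ms=1/4b
3) 250.0ms=3/4b +416.667ms=5/4b
Σ=2b of 2 (180bpm 2/4) — PASS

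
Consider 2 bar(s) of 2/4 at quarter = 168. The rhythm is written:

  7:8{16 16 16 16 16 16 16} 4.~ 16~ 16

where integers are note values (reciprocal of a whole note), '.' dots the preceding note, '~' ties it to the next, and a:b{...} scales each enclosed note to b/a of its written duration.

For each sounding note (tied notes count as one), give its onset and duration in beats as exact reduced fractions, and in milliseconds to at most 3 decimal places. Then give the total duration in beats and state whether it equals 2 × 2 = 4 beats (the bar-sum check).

1) 0.0ms=0b +102.041ms=2/7b
2) 102.041ms=2/7b +102.041ms=2/7b
3) 204.082ms=4/7b +102.041ms=2/7b
4) 306.122ms=6/7b +102.041ms=2/7b
5) 408.163ms=8/7b +102.041ms=2/7b
6) 510.204ms=10/7b +102.041ms=2/7b
7) 612.245ms=12/7b +102.041ms=2/7b
8) 714.286ms=2b +714.286ms=2b
Σ=4b of 4 (168bpm 2/4) — PASS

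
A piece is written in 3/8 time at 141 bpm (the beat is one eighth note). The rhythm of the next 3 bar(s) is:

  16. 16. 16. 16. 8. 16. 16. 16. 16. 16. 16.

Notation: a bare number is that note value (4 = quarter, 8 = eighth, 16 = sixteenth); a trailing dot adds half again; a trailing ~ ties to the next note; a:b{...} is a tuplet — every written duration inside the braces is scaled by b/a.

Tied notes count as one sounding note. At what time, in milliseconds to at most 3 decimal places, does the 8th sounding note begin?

note 8 onset = 6b = 2553.191ms

1. 0.0ms @ 0 + 319.149ms (3/4)
2. 319.149ms @ 3/4 + 319.149ms (3/4)
3. 638.298ms @ 3/2 + 319.149ms (3/4)
4. 957.447ms @ 9/4 + 319.149ms (3/4)
5. 1276.596ms @ 3 + 638.298ms (3/2)
6. 1914.894ms @ 9/2 + 319.149ms (3/4)
7. 2234.043ms @ 21/4 + 319.149ms (3/4)
8. 2553.191ms @ 6 + 319.149ms (3/4)
9. 2872.34ms @ 27/4 + 319.149ms (3/4)
10. 3191.489ms @ 15/2 + 319.149ms (3/4)
11. 3510.638ms @ 33/4 + 319.149ms (3/4)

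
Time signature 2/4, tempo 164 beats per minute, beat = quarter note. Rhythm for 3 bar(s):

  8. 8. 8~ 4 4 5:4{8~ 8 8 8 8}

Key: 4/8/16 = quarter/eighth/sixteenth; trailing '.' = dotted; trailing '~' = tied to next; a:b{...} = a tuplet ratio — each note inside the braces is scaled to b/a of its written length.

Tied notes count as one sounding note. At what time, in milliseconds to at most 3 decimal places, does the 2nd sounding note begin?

1. 0.0ms @ 0 + 274.39ms (3/4)
2. 274.39ms @ 3/4 + 274.39ms (3/4)
3. 548.78ms @ 3/2 + 548.78ms (3/2)
4. 1097.561ms @ 3 + 365.854ms (1)
5. 1463.415ms @ 4 + 292.683ms (4/5)
6. 1756.098ms @ 24/5 + 146.341ms (2/5)
7. 1902.439ms @ 26/5 + 146.341ms (2/5)
8. 2048.78ms @ 28/5 + 146.341ms (2/5)

note 2 onset = 3/4b = 274.39ms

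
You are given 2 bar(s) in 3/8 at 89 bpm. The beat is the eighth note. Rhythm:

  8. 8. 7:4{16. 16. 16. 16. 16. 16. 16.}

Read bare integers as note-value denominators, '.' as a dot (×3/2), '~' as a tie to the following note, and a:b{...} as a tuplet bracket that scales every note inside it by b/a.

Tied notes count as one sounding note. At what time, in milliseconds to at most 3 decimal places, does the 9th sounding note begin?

1. 0.0ms @ 0 + 1011.236ms (3/2)
2. 1011.236ms @ 3/2 + 1011.236ms (3/2)
3. 2022.472ms @ 3 + 288.925ms (3/7)
4. 2311.396ms @ 24/7 + 288.925ms (3/7)
5. 2600.321ms @ 27/7 + 288.925ms (3/7)
6. 2889.246ms @ 30/7 + 288.925ms (3/7)
7. 3178.17ms @ 33/7 + 288.925ms (3/7)
8. 3467.095ms @ 36/7 + 288.925ms (3/7)
9. 3756.019ms @ 39/7 + 288.925ms (3/7)

note 9 onset = 39/7b = 3756.019ms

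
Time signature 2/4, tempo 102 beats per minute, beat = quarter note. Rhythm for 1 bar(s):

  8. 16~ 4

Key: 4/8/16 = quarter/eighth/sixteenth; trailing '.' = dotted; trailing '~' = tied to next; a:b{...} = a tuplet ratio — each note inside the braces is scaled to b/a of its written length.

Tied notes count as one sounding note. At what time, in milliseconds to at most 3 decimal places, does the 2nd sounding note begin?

note 2 onset = 3/4b = 441.176ms

1. 0.0ms @ 0 + 441.176ms (3/4)
2. 441.176ms @ 3/4 + 735.294ms (5/4)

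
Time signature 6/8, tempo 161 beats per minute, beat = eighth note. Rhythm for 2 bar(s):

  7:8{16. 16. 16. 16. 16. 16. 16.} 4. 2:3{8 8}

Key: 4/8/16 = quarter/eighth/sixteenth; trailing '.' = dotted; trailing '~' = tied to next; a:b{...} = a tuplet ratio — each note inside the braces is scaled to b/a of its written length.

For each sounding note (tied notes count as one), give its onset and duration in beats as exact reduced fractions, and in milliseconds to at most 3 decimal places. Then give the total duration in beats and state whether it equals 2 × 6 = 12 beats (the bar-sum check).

1) 0.0ms=0b +319.432ms=6/7b
2) 319.432ms=6/7b +319.432ms=6/7b
3) 638.864ms=12/7b +319.432ms=6/7b
4) 958.296ms=18/7b +319.432ms=6/7b
5) 1277.728ms=24/7b +319.432ms=6/7b
6) 1597.161ms=30/7b +319.432ms=6/7b
7) 1916.593ms=36/7b +319.432ms=6/7b
8) 2236.025ms=6b +1118.012ms=3b
9) 3354.037ms=9b +559.006ms=3/2b
10) 3913.043ms=21/2b +559.006ms=3/2b
Σ=12b of 12 (161bpm 6/8) — PASS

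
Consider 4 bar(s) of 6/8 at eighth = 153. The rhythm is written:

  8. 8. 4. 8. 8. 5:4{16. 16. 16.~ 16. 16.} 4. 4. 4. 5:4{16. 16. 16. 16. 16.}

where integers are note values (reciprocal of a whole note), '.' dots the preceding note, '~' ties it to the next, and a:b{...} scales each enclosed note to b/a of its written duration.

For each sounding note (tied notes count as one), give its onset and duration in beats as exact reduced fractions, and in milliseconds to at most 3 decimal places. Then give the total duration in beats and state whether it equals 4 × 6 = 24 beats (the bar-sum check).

1) 0.0ms=0b +588.235ms=3/2b
2) 588.235ms=3/2b +588.235ms=3/2b
3) 1176.471ms=3b +1176.471ms=3b
4) 2352.941ms=6b +588.235ms=3/2b
5) 2941.176ms=15/2b +588.235ms=3/2b
6) 3529.412ms=9b +235.294ms=3/5b
7) 3764.706ms=48/5b +235.294ms=3/5b
8) 4000.0ms=51/5b +470.588ms=6/5b
9) 4470.588ms=57/5b +235.294ms=3/5b
10) 4705.882ms=12b +1176.471ms=3b
11) 5882.353ms=15b +1176.471ms=3b
12) 7058.824ms=18b +1176.471ms=3b
13) 8235.294ms=21b +235.294ms=3/5b
14) 8470.588ms=108/5b +235.294ms=3/5b
15) 8705.882ms=111/5b +235.294ms=3/5b
16) 8941.176ms=114/5b +235.294ms=3/5b
17) 9176.471ms=117/5b +235.294ms=3/5b
Σ=24b of 24 (153bpm 6/8) — PASS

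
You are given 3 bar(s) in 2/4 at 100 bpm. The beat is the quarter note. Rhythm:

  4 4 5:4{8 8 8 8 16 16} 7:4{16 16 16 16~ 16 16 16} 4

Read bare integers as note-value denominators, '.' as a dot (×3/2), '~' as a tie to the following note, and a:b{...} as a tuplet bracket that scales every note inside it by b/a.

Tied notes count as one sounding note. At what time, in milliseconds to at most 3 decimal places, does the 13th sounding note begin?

note 13 onset = 33/7b = 2828.571ms

1. 0.0ms @ 0 + 600.0ms (1)
2. 600.0ms @ 1 + 600.0ms (1)
3. 1200.0ms @ 2 + 240.0ms (2/5)
4. 1440.0ms @ 12/5 + 240.0ms (2/5)
5. 1680.0ms @ 14/5 + 240.0ms (2/5)
6. 1920.0ms @ 16/5 + 240.0ms (2/5)
7. 2160.0ms @ 18/5 + 120.0ms (1/5)
8. 2280.0ms @ 19/5 + 120.0ms (1/5)
9. 2400.0ms @ 4 + 85.714ms (1/7)
10. 2485.714ms @ 29/7 + 85.714ms (1/7)
11. 2571.429ms @ 30/7 + 85.714ms (1/7)
12. 2657.143ms @ 31/7 + 171.429ms (2/7)
13. 2828.571ms @ 33/7 + 85.714ms (1/7)
14. 2914.286ms @ 34/7 + 85.714ms (1/7)
15. 3000.0ms @ 5 + 600.0ms (1)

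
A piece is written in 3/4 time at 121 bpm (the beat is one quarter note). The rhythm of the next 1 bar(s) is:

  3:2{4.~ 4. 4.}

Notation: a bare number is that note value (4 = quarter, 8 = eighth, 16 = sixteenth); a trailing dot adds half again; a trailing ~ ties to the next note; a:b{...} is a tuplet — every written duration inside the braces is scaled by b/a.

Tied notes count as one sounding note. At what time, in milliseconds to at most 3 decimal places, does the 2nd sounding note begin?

1. 0.0ms @ 0 + 991.736ms (2)
2. 991.736ms @ 2 + 495.868ms (1)

note 2 onset = 2b = 991.736ms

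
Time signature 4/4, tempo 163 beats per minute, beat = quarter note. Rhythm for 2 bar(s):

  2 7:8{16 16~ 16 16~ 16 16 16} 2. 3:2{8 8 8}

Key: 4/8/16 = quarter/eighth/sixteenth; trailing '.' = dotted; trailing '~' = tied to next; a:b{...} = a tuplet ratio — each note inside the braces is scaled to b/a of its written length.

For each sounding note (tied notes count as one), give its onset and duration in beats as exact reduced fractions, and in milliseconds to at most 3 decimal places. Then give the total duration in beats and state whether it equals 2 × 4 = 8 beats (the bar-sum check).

1) 0.0ms=0b +736.196ms=2b
2) 736.196ms=2b +105.171ms=2/7b
3) 841.367ms=16/7b +210.342ms=4/7b
4) 1051.709ms=20/7b +210.342ms=4/7b
5) 1262.051ms=24/7b +105.171ms=2/7b
6) 1367.222ms=26/7b +105.171ms=2/7b
7) 1472.393ms=4b +1104.294ms=3b
8) 2576.687ms=7b +122.699ms=1/3b
9) 2699.387ms=22/3b +122.699ms=1/3b
10) 2822.086ms=23/3b +122.699ms=1/3b
Σ=8b of 8 (163bpm 4/4) — PASS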